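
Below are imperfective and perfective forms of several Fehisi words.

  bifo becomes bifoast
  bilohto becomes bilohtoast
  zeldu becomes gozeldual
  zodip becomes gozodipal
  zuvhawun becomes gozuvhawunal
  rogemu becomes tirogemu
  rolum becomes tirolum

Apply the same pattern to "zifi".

zeldu and rogemu both end in -u yet inflect differently (gozeldual, tirogemu), so the final letter is not what conditions the rule; the first letter is.
"zifi" begins with z-. The stems beginning with z- (zeldu → gozeldual, zodip → gozodipal, zuvhawun → gozuvhawunal) add go- … -al around the stem.
So zifi → gozifial.

gozifial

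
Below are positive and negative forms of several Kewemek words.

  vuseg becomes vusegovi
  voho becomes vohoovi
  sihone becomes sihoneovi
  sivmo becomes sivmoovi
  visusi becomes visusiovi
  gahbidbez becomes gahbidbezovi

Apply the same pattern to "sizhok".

sizhokovi

Every pair shown (vuseg → vusegovi, voho → vohoovi, sihone → sihoneovi, …) follows the same rule: add -ovi.
So sizhok → sizhokovi.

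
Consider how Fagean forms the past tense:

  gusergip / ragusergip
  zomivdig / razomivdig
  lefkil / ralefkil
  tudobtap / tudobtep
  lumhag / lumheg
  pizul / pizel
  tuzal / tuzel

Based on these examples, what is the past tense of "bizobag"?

bizobeg

gusergip and tudobtap both end in -p yet inflect differently (ragusergip, tudobtep), so the final letter is not what conditions the rule; the last vowel is.
"bizobag" has last vowel 'a'. The stems whose last vowel is 'a' (tudobtap → tudobtep, lumhag → lumheg, tuzal → tuzel) change the last vowel to 'e'.
So bizobag → bizobeg.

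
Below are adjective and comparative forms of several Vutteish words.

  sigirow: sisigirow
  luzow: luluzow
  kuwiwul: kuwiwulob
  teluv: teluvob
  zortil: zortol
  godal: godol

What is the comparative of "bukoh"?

bubukoh

"bukoh" has last vowel 'o'. The stems whose last vowel is 'o' (sigirow → sisigirow, luzow → luluzow) repeat the first consonant+vowel as a prefix.
So bukoh → bubukoh.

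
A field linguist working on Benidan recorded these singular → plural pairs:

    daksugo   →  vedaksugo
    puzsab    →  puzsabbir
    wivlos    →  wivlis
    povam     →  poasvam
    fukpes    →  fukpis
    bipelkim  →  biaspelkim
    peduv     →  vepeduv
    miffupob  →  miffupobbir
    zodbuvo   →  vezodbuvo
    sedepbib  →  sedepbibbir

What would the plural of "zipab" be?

zipabbir

"zipab" ends in -b. The stems ending in -b (miffupob → miffupobbir, puzsab → puzsabbir, sedepbib → sedepbibbir) double the final consonant and add -ir.
The other patterns: stems ending in -m insert -as- after the first vowel; stems ending in -o or -v add the prefix ve-; stems ending in -s change the last vowel to 'i'.
So zipab → zipabbir.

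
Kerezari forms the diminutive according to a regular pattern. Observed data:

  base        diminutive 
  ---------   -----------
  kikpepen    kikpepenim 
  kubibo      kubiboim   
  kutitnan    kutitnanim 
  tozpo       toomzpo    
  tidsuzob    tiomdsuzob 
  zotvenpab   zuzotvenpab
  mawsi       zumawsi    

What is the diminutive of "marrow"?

zumarrow

kubibo and tozpo both end in -o yet inflect differently (kubiboim, toomzpo), so the final letter is not what conditions the rule; the first letter is.
"marrow" begins with m-. The one such stem in the data (mawsi → zumawsi) adds the prefix zu-, so the same rule applies.
The other patterns: stems beginning with k- add -im; stems beginning with t- insert -om- after the first vowel.
So marrow → zumarrow.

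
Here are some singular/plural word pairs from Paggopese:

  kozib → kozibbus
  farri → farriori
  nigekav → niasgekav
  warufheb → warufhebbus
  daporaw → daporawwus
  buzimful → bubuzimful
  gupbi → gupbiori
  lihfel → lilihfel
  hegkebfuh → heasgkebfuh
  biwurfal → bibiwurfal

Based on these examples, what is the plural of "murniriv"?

muasrniriv

"murniriv" ends in -v. The one such stem in the data (nigekav → niasgekav) inserts -as- after the first vowel (as does hegkebfuh), so the same rule applies.
The other patterns: stems ending in -i add -ori; stems ending in -l repeat the first consonant+vowel as a prefix; stems ending in -b or -w double the final consonant and add -us.
So murniriv → muasrniriv.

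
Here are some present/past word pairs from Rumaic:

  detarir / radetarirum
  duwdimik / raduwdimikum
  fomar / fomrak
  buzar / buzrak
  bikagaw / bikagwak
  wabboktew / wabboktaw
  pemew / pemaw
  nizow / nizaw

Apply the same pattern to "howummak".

detarir and fomar both end in -r yet inflect differently (radetarirum, fomrak), so the final letter is not what conditions the rule; the last vowel is.
"howummak" has last vowel 'a'. The stems whose last vowel is 'a' (fomar → fomrak, buzar → buzrak, bikagaw → bikagwak) delete the last vowel and add -ak.
The other patterns: stems whose last vowel is 'i' add ra- … -um around the stem; stems whose last vowel is 'e' or 'o' change the last vowel to 'a'.
So howummak → howummkak.

howummkak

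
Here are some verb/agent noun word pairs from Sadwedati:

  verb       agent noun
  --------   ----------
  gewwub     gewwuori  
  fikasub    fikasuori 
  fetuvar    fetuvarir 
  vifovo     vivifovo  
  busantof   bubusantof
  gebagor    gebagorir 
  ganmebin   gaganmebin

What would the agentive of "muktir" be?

muktirir

"muktir" ends in -r. The stems ending in -r (fetuvar → fetuvarir, gebagor → gebagorir) add -ir.
The other patterns: stems ending in -b drop the final letter and add -ori; stems ending in -f, -n or -o repeat the first consonant+vowel as a prefix.
So muktir → muktirir.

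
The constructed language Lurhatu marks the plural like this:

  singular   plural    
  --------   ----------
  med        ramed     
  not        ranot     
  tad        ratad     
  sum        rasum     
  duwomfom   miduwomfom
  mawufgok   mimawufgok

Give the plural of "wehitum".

miwehitum

sum and duwomfom both end in -m yet inflect differently (rasum, miduwomfom), so the final letter is not what conditions the rule; the number of vowels is.
"wehitum" has 3 vowels. The stems with 3 vowels (duwomfom → miduwomfom, mawufgok → mimawufgok) add the prefix mi-.
So wehitum → miwehitum.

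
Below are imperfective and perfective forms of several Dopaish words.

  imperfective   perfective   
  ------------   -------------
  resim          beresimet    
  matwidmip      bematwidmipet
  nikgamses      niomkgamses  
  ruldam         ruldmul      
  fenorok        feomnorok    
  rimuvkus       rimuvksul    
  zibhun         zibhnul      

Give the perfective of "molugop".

ruldam and resim both end in -m yet inflect differently (ruldmul, beresimet), so the final letter is not what conditions the rule; the last vowel is.
"molugop" has last vowel 'o'. The one such stem in the data (fenorok → feomnorok) inserts -om- after the first vowel (as does nikgamses), so the same rule applies.
The other patterns: stems whose last vowel is 'a' or 'u' delete the last vowel and add -ul; stems whose last vowel is 'i' add be- … -et around the stem.
So molugop → moomlugop.

moomlugop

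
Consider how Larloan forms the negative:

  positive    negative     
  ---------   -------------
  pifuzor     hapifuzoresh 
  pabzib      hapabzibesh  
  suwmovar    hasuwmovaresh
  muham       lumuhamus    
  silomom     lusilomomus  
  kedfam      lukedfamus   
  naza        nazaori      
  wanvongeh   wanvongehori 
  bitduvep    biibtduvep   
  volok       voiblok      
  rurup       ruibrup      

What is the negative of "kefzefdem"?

"kefzefdem" ends in -m. The stems ending in -m (muham → lumuhamus, silomom → lusilomomus, kedfam → lukedfamus) add lu- … -us around the stem.
The other patterns: stems ending in -b or -r add ha- … -esh around the stem; stems ending in -a or -h add -ori; stems ending in -k or -p insert -ib- after the first vowel.
So kefzefdem → lukefzefdemus.

lukefzefdemus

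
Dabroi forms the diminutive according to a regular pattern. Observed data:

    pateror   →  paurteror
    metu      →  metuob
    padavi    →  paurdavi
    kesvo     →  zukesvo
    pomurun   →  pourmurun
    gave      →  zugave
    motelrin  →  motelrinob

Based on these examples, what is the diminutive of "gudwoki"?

motelrin and pomurun both end in -n yet inflect differently (motelrinob, pourmurun), so the final letter is not what conditions the rule; the first letter is.
"gudwoki" begins with g-. The one such stem in the data (gave → zugave) adds the prefix zu-, so the same rule applies.
So gudwoki → zugudwoki.

zugudwoki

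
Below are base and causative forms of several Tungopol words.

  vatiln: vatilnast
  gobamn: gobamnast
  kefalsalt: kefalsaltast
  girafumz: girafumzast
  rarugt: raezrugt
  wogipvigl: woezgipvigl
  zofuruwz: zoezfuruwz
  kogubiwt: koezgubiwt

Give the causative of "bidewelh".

kefalsalt and rarugt both end in -t yet inflect differently (kefalsaltast, raezrugt), so the final letter is not what conditions the rule; the second-to-last letter is.
"bidewelh" has second-to-last letter 'l'. The stems whose second-to-last letter is 'l' (vatiln → vatilnast, kefalsalt → kefalsaltast) add -ast.
So bidewelh → bidewelhast.

bidewelhast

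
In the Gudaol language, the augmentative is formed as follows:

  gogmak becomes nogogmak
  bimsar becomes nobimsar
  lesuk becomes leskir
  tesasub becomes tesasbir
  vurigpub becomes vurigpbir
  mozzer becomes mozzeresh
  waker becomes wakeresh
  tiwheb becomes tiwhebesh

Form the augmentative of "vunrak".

novunrak

gogmak and lesuk both end in -k yet inflect differently (nogogmak, leskir), so the final letter is not what conditions the rule; the last vowel is.
"vunrak" has last vowel 'a'. The stems whose last vowel is 'a' (gogmak → nogogmak, bimsar → nobimsar) add the prefix no-.
The other patterns: stems whose last vowel is 'u' delete the last vowel and add -ir; stems whose last vowel is 'e' add -esh.
So vunrak → novunrak.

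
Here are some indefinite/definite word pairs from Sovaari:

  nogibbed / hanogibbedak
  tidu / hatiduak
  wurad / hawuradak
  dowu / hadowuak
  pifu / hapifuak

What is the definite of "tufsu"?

Every pair shown (nogibbed → hanogibbedak, tidu → hatiduak, wurad → hawuradak, …) follows the same rule: add ha- … -ak around the stem.
So tufsu → hatufsuak.

hatufsuak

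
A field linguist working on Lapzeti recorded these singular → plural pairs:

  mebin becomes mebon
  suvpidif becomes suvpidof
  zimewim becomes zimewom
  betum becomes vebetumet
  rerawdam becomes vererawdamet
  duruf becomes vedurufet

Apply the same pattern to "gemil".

gemol

zimewim and betum both end in -m yet inflect differently (zimewom, vebetumet), so the final letter is not what conditions the rule; the last vowel is.
"gemil" has last vowel 'i'. The stems whose last vowel is 'i' (mebin → mebon, suvpidif → suvpidof, zimewim → zimewom) change the last vowel to 'o'.
So gemil → gemol.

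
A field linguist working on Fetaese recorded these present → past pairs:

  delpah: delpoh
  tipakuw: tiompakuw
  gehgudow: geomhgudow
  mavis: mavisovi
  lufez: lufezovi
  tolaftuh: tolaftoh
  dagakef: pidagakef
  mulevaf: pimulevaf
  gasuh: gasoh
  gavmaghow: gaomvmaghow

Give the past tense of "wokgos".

tipakuw and tolaftuh both have last vowel 'u' yet inflect differently (tiompakuw, tolaftoh), so the last vowel is not what conditions the rule; the final letter is.
"wokgos" ends in -s. The one such stem in the data (mavis → mavisovi) adds -ovi, so the same rule applies.
The other patterns: stems ending in -w insert -om- after the first vowel; stems ending in -h change the last vowel to 'o'; stems ending in -f add the prefix pi-.
So wokgos → wokgosovi.

wokgosovi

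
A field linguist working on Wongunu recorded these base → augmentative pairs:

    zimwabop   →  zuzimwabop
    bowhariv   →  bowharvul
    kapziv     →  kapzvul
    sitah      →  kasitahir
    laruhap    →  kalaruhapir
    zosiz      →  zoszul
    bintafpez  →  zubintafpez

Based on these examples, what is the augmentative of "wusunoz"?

zuwusunoz

zosiz and bintafpez both end in -z yet inflect differently (zoszul, zubintafpez), so the final letter is not what conditions the rule; the last vowel is.
"wusunoz" has last vowel 'o'. The one such stem in the data (zimwabop → zuzimwabop) adds the prefix zu-, so the same rule applies.
The other patterns: stems whose last vowel is 'i' delete the last vowel and add -ul; stems whose last vowel is 'a' add ka- … -ir around the stem.
So wusunoz → zuwusunoz.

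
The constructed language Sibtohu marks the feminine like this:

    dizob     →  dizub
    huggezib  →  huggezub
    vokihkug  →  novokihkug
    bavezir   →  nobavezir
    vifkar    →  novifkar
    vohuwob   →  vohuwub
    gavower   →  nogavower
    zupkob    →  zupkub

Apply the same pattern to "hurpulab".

"hurpulab" ends in -b. The stems ending in -b (zupkob → zupkub, huggezib → huggezub, dizob → dizub) change the last vowel to 'u'.
So hurpulab → hurpulub.

hurpulub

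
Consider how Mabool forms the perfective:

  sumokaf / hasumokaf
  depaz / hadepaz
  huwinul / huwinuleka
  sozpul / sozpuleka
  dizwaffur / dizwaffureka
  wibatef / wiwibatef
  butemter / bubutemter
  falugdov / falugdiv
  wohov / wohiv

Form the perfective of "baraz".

sumokaf and wibatef both end in -f yet inflect differently (hasumokaf, wiwibatef), so the final letter is not what conditions the rule; the last vowel is.
"baraz" has last vowel 'a'. The stems whose last vowel is 'a' (sumokaf → hasumokaf, depaz → hadepaz) add the prefix ha-.
So baraz → habaraz.

habaraz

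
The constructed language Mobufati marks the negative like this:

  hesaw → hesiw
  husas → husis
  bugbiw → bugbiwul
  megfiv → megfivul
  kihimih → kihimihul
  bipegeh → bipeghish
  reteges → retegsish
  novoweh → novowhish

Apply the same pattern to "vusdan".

vusdin

kihimih and novoweh both end in -h yet inflect differently (kihimihul, novowhish), so the final letter is not what conditions the rule; the last vowel is.
"vusdan" has last vowel 'a'. The stems whose last vowel is 'a' (husas → husis, hesaw → hesiw) change the last vowel to 'i'.
So vusdan → vusdin.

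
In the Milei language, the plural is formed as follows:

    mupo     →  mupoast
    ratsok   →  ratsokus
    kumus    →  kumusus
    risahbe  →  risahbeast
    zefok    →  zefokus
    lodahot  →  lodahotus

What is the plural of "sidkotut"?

sidkotutus

mupo and lodahot both have last vowel 'o' yet inflect differently (mupoast, lodahotus), so the last vowel is not what conditions the rule; whether the stem ends in a vowel or a consonant is.
"sidkotut" ends in a consonant. The stems ending in a consonant (kumus → kumusus, lodahot → lodahotus, ratsok → ratsokus) add -us.
So sidkotut → sidkotutus.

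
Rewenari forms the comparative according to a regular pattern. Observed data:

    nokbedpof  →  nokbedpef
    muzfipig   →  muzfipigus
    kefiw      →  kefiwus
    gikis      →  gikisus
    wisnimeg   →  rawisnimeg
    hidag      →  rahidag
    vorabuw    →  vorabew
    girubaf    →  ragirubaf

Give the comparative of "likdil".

kefiw and vorabuw both end in -w yet inflect differently (kefiwus, vorabew), so the final letter is not what conditions the rule; the last vowel is.
"likdil" has last vowel 'i'. The stems whose last vowel is 'i' (kefiw → kefiwus, muzfipig → muzfipigus, gikis → gikisus) add -us.
The other patterns: stems whose last vowel is 'o' or 'u' change the last vowel to 'e'; stems whose last vowel is 'a' or 'e' add the prefix ra-.
So likdil → likdilus.

likdilus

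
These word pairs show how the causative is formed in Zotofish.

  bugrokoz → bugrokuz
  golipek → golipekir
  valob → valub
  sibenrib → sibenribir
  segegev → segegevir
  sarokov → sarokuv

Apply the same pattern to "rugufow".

rugufuw

sarokov and segegev both end in -v yet inflect differently (sarokuv, segegevir), so the final letter is not what conditions the rule; the last vowel is.
"rugufow" has last vowel 'o'. The stems whose last vowel is 'o' (sarokov → sarokuv, valob → valub, bugrokoz → bugrokuz) change the last vowel to 'u'.
The other pattern: stems whose last vowel is 'e' or 'i' add -ir.
So rugufow → rugufuw.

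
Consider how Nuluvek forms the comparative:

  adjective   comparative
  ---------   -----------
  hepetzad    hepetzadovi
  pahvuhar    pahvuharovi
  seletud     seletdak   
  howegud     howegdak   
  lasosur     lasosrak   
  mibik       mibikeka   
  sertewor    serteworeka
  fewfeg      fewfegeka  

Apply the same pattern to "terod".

hepetzad and seletud both end in -d yet inflect differently (hepetzadovi, seletdak), so the final letter is not what conditions the rule; the last vowel is.
"terod" has last vowel 'o'. The one such stem in the data (sertewor → serteworeka) adds -eka, so the same rule applies.
The other patterns: stems whose last vowel is 'a' add -ovi; stems whose last vowel is 'u' delete the last vowel and add -ak.
So terod → terodeka.

terodeka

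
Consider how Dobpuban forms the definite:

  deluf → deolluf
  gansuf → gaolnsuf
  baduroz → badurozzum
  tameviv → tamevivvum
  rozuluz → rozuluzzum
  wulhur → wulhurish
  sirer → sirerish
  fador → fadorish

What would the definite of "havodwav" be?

havodwavvum

"havodwav" ends in -v. The one such stem in the data (tameviv → tamevivvum) doubles the final consonant and adds -um (as do baduroz, rozuluz), so the same rule applies.
The other patterns: stems ending in -f insert -ol- after the first vowel; stems ending in -r add -ish.
So havodwav → havodwavvum.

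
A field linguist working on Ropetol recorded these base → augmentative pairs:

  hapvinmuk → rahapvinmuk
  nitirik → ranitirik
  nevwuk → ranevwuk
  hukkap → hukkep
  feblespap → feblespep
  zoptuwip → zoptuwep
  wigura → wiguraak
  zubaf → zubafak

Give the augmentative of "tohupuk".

ratohupuk

nitirik and zoptuwip both have last vowel 'i' yet inflect differently (ranitirik, zoptuwep), so the last vowel is not what conditions the rule; the final letter is.
"tohupuk" ends in -k. The stems ending in -k (hapvinmuk → rahapvinmuk, nitirik → ranitirik, nevwuk → ranevwuk) add the prefix ra-.
The other patterns: stems ending in -p change the last vowel to 'e'; stems ending in -a or -f add -ak.
So tohupuk → ratohupuk.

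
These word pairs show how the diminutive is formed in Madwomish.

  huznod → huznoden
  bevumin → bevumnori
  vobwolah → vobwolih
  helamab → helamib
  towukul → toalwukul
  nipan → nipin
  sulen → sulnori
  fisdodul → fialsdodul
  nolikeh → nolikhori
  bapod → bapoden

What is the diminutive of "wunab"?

wunib

"wunab" has last vowel 'a'. The stems whose last vowel is 'a' (vobwolah → vobwolih, nipan → nipin, helamab → helamib) change the last vowel to 'i'.
So wunab → wunib.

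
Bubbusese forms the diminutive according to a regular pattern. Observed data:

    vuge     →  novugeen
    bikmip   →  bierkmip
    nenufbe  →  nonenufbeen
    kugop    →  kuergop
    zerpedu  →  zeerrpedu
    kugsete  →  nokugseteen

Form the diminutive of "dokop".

kugsete and kugop both begin with k- yet inflect differently (nokugseteen, kuergop), so the first letter is not what conditions the rule; the final letter is.
"dokop" ends in -p. The stems ending in -p (kugop → kuergop, bikmip → bierkmip) insert -er- after the first vowel.
The other pattern: stems ending in -e add no- … -en around the stem.
So dokop → doerkop.

doerkop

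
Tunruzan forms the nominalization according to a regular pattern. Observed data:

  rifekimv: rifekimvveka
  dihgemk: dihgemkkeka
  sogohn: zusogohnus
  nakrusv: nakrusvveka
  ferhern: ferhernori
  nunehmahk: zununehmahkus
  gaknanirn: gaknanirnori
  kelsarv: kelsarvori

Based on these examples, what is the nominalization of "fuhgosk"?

sogohn and gaknanirn both end in -n yet inflect differently (zusogohnus, gaknanirnori), so the final letter is not what conditions the rule; the second-to-last letter is.
"fuhgosk" has second-to-last letter 's'. The one such stem in the data (nakrusv → nakrusvveka) doubles the final consonant and adds -eka (as do rifekimv, dihgemk), so the same rule applies.
The other patterns: stems whose second-to-last letter is 'h' add zu- … -us around the stem; stems whose second-to-last letter is 'r' add -ori.
So fuhgosk → fuhgoskkeka.

fuhgoskkeka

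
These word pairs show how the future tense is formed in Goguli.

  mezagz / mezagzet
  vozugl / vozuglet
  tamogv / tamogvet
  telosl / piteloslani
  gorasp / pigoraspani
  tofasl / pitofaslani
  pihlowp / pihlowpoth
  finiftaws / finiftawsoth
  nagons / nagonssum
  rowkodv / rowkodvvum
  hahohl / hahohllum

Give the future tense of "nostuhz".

vozugl and telosl both end in -l yet inflect differently (vozuglet, piteloslani), so the final letter is not what conditions the rule; the second-to-last letter is.
"nostuhz" has second-to-last letter 'h'. The one such stem in the data (hahohl → hahohllum) doubles the final consonant and adds -um (as do nagons, rowkodv), so the same rule applies.
The other patterns: stems whose second-to-last letter is 'g' add -et; stems whose second-to-last letter is 's' add pi- … -ani around the stem; stems whose second-to-last letter is 'w' add -oth.
So nostuhz → nostuhzzum.

nostuhzzum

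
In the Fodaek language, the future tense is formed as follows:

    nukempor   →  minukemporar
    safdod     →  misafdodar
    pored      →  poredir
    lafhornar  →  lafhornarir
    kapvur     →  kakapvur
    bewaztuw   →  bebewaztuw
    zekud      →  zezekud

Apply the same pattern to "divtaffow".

midivtaffowar

zekud and safdod both end in -d yet inflect differently (zezekud, misafdodar), so the final letter is not what conditions the rule; the last vowel is.
"divtaffow" has last vowel 'o'. The stems whose last vowel is 'o' (safdod → misafdodar, nukempor → minukemporar) add mi- … -ar around the stem.
So divtaffow → midivtaffowar.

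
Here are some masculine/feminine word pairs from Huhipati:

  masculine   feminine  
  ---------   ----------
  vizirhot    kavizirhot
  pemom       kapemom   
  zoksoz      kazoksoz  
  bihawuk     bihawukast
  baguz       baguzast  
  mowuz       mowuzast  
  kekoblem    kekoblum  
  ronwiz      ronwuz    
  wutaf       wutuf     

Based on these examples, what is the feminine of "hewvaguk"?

hewvagukast

zoksoz and baguz both end in -z yet inflect differently (kazoksoz, baguzast), so the final letter is not what conditions the rule; the last vowel is.
"hewvaguk" has last vowel 'u'. The stems whose last vowel is 'u' (bihawuk → bihawukast, baguz → baguzast, mowuz → mowuzast) add -ast.
The other patterns: stems whose last vowel is 'o' add the prefix ka-; stems whose last vowel is 'a', 'e' or 'i' change the last vowel to 'u'.
So hewvaguk → hewvagukast.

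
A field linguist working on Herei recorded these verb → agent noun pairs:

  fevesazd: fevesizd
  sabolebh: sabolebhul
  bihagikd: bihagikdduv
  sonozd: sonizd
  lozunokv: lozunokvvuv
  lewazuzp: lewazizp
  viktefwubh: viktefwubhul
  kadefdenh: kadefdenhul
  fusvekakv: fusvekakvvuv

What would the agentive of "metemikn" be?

bihagikd and fevesazd both end in -d yet inflect differently (bihagikdduv, fevesizd), so the final letter is not what conditions the rule; the second-to-last letter is.
"metemikn" has second-to-last letter 'k'. The stems whose second-to-last letter is 'k' (lozunokv → lozunokvvuv, bihagikd → bihagikdduv, fusvekakv → fusvekakvvuv) double the final consonant and add -uv.
So metemikn → metemiknnuv.

metemiknnuv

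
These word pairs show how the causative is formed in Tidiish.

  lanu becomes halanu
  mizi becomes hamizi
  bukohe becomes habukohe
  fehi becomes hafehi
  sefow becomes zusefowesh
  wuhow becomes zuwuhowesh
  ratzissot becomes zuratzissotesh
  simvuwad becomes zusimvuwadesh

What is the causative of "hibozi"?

hahibozi

lanu and sefow both have 2 vowels yet inflect differently (halanu, zusefowesh), so the number of vowels is not what conditions the rule; whether the stem ends in a vowel or a consonant is.
"hibozi" ends in a vowel. The stems ending in a vowel (lanu → halanu, mizi → hamizi, bukohe → habukohe) add the prefix ha-.
The other pattern: stems ending in a consonant add zu- … -esh around the stem.
So hibozi → hahibozi.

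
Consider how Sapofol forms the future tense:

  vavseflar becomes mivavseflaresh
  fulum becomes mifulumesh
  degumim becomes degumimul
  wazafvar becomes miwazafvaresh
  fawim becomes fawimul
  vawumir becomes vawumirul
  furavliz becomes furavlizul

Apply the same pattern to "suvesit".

vawumir and vavseflar both end in -r yet inflect differently (vawumirul, mivavseflaresh), so the final letter is not what conditions the rule; the last vowel is.
"suvesit" has last vowel 'i'. The stems whose last vowel is 'i' (vawumir → vawumirul, furavliz → furavlizul, degumim → degumimul) add -ul.
The other pattern: stems whose last vowel is 'a' or 'u' add mi- … -esh around the stem.
So suvesit → suvesitul.

suvesitul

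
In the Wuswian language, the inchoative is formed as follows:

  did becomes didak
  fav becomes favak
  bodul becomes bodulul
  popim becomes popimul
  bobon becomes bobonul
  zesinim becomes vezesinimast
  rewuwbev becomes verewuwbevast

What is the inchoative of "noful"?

popim and zesinim both end in -m yet inflect differently (popimul, vezesinimast), so the final letter is not what conditions the rule; the number of vowels is.
"noful" has 2 vowels. The stems with 2 vowels (bodul → bodulul, popim → popimul, bobon → bobonul) add -ul.
The other patterns: stems with 1 vowel add -ak; stems with 3 vowels add ve- … -ast around the stem.
So noful → nofulul.

nofulul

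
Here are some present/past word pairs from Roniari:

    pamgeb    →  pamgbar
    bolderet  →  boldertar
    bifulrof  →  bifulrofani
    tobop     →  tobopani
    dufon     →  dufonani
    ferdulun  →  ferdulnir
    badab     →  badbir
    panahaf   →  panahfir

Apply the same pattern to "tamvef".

tamvfar

dufon and ferdulun both end in -n yet inflect differently (dufonani, ferdulnir), so the final letter is not what conditions the rule; the last vowel is.
"tamvef" has last vowel 'e'. The stems whose last vowel is 'e' (pamgeb → pamgbar, bolderet → boldertar) delete the last vowel and add -ar.
The other patterns: stems whose last vowel is 'o' add -ani; stems whose last vowel is 'a' or 'u' delete the last vowel and add -ir.
So tamvef → tamvfar.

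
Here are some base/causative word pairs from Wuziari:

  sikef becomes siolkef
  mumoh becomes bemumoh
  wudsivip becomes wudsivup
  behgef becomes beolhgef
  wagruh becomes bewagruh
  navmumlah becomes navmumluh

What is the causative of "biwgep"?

wagruh and navmumlah both end in -h yet inflect differently (bewagruh, navmumluh), so the final letter is not what conditions the rule; the last vowel is.
"biwgep" has last vowel 'e'. The stems whose last vowel is 'e' (sikef → siolkef, behgef → beolhgef) insert -ol- after the first vowel.
So biwgep → biolwgep.

biolwgep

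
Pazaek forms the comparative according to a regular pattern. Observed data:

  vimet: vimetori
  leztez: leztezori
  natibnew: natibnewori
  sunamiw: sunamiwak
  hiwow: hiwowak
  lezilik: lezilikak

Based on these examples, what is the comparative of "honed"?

honedori

"honed" has last vowel 'e'. The stems whose last vowel is 'e' (vimet → vimetori, leztez → leztezori, natibnew → natibnewori) add -ori.
The other pattern: stems whose last vowel is 'i' or 'o' add -ak.
So honed → honedori.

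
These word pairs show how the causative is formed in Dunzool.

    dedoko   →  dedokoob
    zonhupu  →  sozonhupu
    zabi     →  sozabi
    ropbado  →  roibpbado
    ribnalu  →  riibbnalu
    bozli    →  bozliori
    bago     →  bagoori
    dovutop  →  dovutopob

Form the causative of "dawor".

daworob

ropbado and dedoko both end in -o yet inflect differently (roibpbado, dedokoob), so the final letter is not what conditions the rule; the first letter is.
"dawor" begins with d-. The stems beginning with d- (dedoko → dedokoob, dovutop → dovutopob) add -ob.
The other patterns: stems beginning with r- insert -ib- after the first vowel; stems beginning with z- add the prefix so-; stems beginning with b- add -ori.
So dawor → daworob.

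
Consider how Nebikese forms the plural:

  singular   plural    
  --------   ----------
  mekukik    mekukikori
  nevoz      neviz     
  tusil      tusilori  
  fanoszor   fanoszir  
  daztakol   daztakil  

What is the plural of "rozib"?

rozibori

tusil and daztakol both end in -l yet inflect differently (tusilori, daztakil), so the final letter is not what conditions the rule; the last vowel is.
"rozib" has last vowel 'i'. The stems whose last vowel is 'i' (tusil → tusilori, mekukik → mekukikori) add -ori.
The other pattern: stems whose last vowel is 'o' change the last vowel to 'i'.
So rozib → rozibori.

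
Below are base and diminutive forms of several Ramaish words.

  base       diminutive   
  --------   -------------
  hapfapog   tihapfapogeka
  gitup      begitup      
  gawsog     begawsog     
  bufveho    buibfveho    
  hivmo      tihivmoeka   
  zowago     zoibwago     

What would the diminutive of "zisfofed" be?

ziibsfofed

gawsog and hapfapog both end in -g yet inflect differently (begawsog, tihapfapogeka), so the final letter is not what conditions the rule; the first letter is.
"zisfofed" begins with z-. The one such stem in the data (zowago → zoibwago) inserts -ib- after the first vowel (as does bufveho), so the same rule applies.
So zisfofed → ziibsfofed.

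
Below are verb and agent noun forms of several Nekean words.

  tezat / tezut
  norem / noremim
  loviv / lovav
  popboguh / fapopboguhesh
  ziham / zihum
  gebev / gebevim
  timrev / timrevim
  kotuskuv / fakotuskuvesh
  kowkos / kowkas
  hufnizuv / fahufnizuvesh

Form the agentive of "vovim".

ziham and norem both end in -m yet inflect differently (zihum, noremim), so the final letter is not what conditions the rule; the last vowel is.
"vovim" has last vowel 'i'. The one such stem in the data (loviv → lovav) changes the last vowel to 'a' (as does kowkos), so the same rule applies.
So vovim → vovam.

vovam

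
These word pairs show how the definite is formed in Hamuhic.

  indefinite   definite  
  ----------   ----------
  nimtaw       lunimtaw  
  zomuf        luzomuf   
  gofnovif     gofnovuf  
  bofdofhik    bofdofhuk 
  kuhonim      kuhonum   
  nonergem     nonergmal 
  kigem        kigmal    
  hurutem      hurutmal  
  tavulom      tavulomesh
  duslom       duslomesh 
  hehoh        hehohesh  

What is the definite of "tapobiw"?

tapobuw

"tapobiw" has last vowel 'i'. The stems whose last vowel is 'i' (gofnovif → gofnovuf, bofdofhik → bofdofhuk, kuhonim → kuhonum) change the last vowel to 'u'.
So tapobiw → tapobuw.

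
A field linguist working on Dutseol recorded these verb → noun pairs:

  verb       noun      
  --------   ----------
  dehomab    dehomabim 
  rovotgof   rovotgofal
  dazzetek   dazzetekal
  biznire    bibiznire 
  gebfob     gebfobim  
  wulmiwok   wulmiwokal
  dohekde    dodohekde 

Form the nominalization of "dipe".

dohekde and dazzetek both have last vowel 'e' yet inflect differently (dodohekde, dazzetekal), so the last vowel is not what conditions the rule; the final letter is.
"dipe" ends in -e. The stems ending in -e (dohekde → dodohekde, biznire → bibiznire) repeat the first consonant+vowel as a prefix.
So dipe → didipe.

didipe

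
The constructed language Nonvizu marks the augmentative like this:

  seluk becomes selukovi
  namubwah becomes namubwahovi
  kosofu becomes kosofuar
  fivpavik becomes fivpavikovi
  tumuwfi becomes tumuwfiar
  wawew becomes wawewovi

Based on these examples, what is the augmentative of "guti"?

gutiar

kosofu and seluk both have last vowel 'u' yet inflect differently (kosofuar, selukovi), so the last vowel is not what conditions the rule; whether the stem ends in a vowel or a consonant is.
"guti" ends in a vowel. The stems ending in a vowel (tumuwfi → tumuwfiar, kosofu → kosofuar) add -ar.
The other pattern: stems ending in a consonant add -ovi.
So guti → gutiar.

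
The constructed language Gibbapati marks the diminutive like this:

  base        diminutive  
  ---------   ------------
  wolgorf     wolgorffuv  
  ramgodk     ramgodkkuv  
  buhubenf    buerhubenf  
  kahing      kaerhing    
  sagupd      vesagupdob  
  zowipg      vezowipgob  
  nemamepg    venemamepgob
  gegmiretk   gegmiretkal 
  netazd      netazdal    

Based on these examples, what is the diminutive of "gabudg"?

"gabudg" has second-to-last letter 'd'. The one such stem in the data (ramgodk → ramgodkkuv) doubles the final consonant and adds -uv (as does wolgorf), so the same rule applies.
So gabudg → gabudgguv.

gabudgguv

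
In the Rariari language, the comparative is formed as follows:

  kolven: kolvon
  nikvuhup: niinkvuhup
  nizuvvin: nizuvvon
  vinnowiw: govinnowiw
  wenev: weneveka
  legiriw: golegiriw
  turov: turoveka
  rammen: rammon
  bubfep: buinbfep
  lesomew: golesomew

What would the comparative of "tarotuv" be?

"tarotuv" ends in -v. The stems ending in -v (turov → turoveka, wenev → weneveka) add -eka.
So tarotuv → tarotuveka.

tarotuveka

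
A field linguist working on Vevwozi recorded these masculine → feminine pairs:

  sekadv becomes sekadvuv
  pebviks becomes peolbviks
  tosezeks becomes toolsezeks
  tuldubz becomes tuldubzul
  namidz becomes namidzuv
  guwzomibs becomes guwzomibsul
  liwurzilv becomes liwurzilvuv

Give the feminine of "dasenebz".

"dasenebz" has second-to-last letter 'b'. The stems whose second-to-last letter is 'b' (tuldubz → tuldubzul, guwzomibs → guwzomibsul) add -ul.
The other patterns: stems whose second-to-last letter is 'k' insert -ol- after the first vowel; stems whose second-to-last letter is 'd' or 'l' add -uv.
So dasenebz → dasenebzul.

dasenebzul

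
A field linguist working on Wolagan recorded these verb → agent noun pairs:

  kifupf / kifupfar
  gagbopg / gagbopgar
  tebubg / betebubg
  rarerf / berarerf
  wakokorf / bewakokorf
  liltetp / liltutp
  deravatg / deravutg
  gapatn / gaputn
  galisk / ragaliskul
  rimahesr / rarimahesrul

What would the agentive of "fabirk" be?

befabirk

gagbopg and tebubg both end in -g yet inflect differently (gagbopgar, betebubg), so the final letter is not what conditions the rule; the second-to-last letter is.
"fabirk" has second-to-last letter 'r'. The stems whose second-to-last letter is 'r' (rarerf → berarerf, wakokorf → bewakokorf) add the prefix be-.
The other patterns: stems whose second-to-last letter is 'p' add -ar; stems whose second-to-last letter is 't' change the last vowel to 'u'; stems whose second-to-last letter is 's' add ra- … -ul around the stem.
So fabirk → befabirk.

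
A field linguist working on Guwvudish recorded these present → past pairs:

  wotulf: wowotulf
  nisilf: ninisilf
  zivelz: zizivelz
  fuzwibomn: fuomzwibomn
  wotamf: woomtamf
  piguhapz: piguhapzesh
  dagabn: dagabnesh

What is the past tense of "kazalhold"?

kakazalhold

"kazalhold" has second-to-last letter 'l'. The stems whose second-to-last letter is 'l' (wotulf → wowotulf, nisilf → ninisilf, zivelz → zizivelz) repeat the first consonant+vowel as a prefix.
So kazalhold → kakazalhold.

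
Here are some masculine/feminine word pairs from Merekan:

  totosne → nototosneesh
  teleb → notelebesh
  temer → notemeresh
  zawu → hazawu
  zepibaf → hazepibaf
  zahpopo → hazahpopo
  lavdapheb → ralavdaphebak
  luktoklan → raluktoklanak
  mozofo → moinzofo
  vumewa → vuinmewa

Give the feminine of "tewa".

teleb and lavdapheb both end in -b yet inflect differently (notelebesh, ralavdaphebak), so the final letter is not what conditions the rule; the first letter is.
"tewa" begins with t-. The stems beginning with t- (totosne → nototosneesh, teleb → notelebesh, temer → notemeresh) add no- … -esh around the stem.
The other patterns: stems beginning with z- add the prefix ha-; stems beginning with l- add ra- … -ak around the stem; stems beginning with m- or v- insert -in- after the first vowel.
So tewa → notewaesh.

notewaesh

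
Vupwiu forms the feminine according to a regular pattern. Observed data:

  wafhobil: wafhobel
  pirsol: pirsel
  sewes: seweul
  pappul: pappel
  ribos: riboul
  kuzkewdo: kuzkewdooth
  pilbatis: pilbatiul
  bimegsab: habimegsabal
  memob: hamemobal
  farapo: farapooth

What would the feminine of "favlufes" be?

pirsol and ribos both have last vowel 'o' yet inflect differently (pirsel, riboul), so the last vowel is not what conditions the rule; the final letter is.
"favlufes" ends in -s. The stems ending in -s (sewes → seweul, ribos → riboul, pilbatis → pilbatiul) drop the final letter and add -ul.
So favlufes → favlufeul.

favlufeul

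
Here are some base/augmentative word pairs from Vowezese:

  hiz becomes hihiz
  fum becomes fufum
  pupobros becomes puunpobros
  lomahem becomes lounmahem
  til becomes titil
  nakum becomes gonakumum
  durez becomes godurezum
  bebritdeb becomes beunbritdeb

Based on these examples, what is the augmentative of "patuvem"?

pauntuvem

"patuvem" has 3 vowels. The stems with 3 vowels (lomahem → lounmahem, pupobros → puunpobros, bebritdeb → beunbritdeb) insert -un- after the first vowel.
The other patterns: stems with 1 vowel repeat the first consonant+vowel as a prefix; stems with 2 vowels add go- … -um around the stem.
So patuvem → pauntuvem.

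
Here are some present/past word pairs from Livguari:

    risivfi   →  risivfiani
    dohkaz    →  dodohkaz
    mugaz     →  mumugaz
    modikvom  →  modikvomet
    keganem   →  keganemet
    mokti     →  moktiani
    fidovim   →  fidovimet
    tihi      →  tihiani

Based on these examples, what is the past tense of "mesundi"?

mesundiani

fidovim and mokti both have last vowel 'i' yet inflect differently (fidovimet, moktiani), so the last vowel is not what conditions the rule; the final letter is.
"mesundi" ends in -i. The stems ending in -i (mokti → moktiani, risivfi → risivfiani, tihi → tihiani) add -ani.
The other patterns: stems ending in -m add -et; stems ending in -z repeat the first consonant+vowel as a prefix.
So mesundi → mesundiani.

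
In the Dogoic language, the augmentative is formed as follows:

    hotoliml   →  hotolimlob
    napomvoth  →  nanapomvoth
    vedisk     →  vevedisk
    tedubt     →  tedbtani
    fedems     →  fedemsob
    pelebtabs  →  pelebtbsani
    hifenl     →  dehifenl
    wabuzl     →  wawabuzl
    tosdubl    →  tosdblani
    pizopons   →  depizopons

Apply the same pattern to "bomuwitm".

pelebtabs and pizopons both end in -s yet inflect differently (pelebtbsani, depizopons), so the final letter is not what conditions the rule; the second-to-last letter is.
"bomuwitm" has second-to-last letter 't'. The one such stem in the data (napomvoth → nanapomvoth) repeats the first consonant+vowel as a prefix (as do vedisk, wabuzl), so the same rule applies.
The other patterns: stems whose second-to-last letter is 'b' delete the last vowel and add -ani; stems whose second-to-last letter is 'n' add the prefix de-; stems whose second-to-last letter is 'm' add -ob.
So bomuwitm → bobomuwitm.

bobomuwitm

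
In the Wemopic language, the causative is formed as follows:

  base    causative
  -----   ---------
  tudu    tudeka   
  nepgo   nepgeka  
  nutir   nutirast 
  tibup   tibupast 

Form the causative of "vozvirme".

vozvirmeka

tibup and tudu both have last vowel 'u' yet inflect differently (tibupast, tudeka), so the last vowel is not what conditions the rule; whether the stem ends in a vowel or a consonant is.
"vozvirme" ends in a vowel. The stems ending in a vowel (tudu → tudeka, nepgo → nepgeka) drop the final letter and add -eka.
So vozvirme → vozvirmeka.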